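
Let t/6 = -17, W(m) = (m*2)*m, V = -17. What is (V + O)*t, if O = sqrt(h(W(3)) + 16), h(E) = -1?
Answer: 1734 - 102*sqrt(15) ≈ 1339.0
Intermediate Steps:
W(m) = 2*m**2 (W(m) = (2*m)*m = 2*m**2)
t = -102 (t = 6*(-17) = -102)
O = sqrt(15) (O = sqrt(-1 + 16) = sqrt(15) ≈ 3.8730)
(V + O)*t = (-17 + sqrt(15))*(-102) = 1734 - 102*sqrt(15)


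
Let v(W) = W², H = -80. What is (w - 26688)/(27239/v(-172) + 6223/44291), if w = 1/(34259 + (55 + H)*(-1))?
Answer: -299722884311464276/11918350746951 ≈ -25148.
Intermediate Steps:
w = 1/34284 (w = 1/(34259 + (55 - 80)*(-1)) = 1/(34259 - 25*(-1)) = 1/(34259 + 25) = 1/34284 ≈ 2.9168e-5)
(w - 26688)/(27239/v(-172) + 6223/44291) = (1/34284 - 26688)/(27239/((-172)²) + 6223/44291) = -914971391/(34284*(27239/29584 + 6223*(1/44291))) = -914971391/(34284*(27239*(1/29584) + 6223/44291)) = -914971391/(34284*(27239/29584 + 6223/44291)) = -914971391/(34284*1390543781/1310304944) = -914971391/34284*1310304944/1390543781 = -299722884311464276/11918350746951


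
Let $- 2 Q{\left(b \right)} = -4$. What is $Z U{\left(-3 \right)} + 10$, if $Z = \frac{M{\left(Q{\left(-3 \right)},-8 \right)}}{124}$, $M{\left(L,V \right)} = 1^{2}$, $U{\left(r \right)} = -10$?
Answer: $\frac{615}{62} \approx 9.9194$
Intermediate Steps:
$Q{\left(b \right)} = 2$ ($Q{\left(b \right)} = \left(- \frac{1}{2}\right) \left(-4\right) = 2$)
$M{\left(L,V \right)} = 1$
$Z = \frac{1}{124}$ ($Z = 1 \cdot \frac{1}{124} = \frac{1}{124} \approx 0.0080645$)
$Z U{\left(-3 \right)} + 10 = \frac{1}{124} \left(-10\right) + 10 = - \frac{5}{62} + 10 = \frac{615}{62}$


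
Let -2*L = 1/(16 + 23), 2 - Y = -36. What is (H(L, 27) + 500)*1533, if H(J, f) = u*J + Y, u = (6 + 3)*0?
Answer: 824754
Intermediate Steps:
Y = 38 (Y = 2 - 1*(-36) = 2 + 36 = 38)
u = 0 (u = 9*0 = 0)
L = -1/78 (L = -1/(2*(16 + 23)) = -½/39 = -½*1/39 = -1/78 ≈ -0.012821)
H(J, f) = 38 (H(J, f) = 0*J + 38 = 0 + 38 = 38)
(H(L, 27) + 500)*1533 = (38 + 500)*1533 = 538*1533 = 824754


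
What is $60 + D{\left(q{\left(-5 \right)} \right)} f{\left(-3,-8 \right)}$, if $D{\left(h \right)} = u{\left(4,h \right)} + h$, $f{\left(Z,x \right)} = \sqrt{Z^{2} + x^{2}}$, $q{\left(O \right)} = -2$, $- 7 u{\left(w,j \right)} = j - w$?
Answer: $60 - \frac{8 \sqrt{73}}{7} \approx 50.235$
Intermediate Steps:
$u{\left(w,j \right)} = - \frac{j}{7} + \frac{w}{7}$ ($u{\left(w,j \right)} = - \frac{j - w}{7} = - \frac{j}{7} + \frac{w}{7}$)
$D{\left(h \right)} = \frac{4}{7} + \frac{6 h}{7}$ ($D{\left(h \right)} = \left(- \frac{h}{7} + \frac{1}{7} \cdot 4\right) + h = \left(- \frac{h}{7} + \frac{4}{7}\right) + h = \left(\frac{4}{7} - \frac{h}{7}\right) + h = \frac{4}{7} + \frac{6 h}{7}$)
$60 + D{\left(q{\left(-5 \right)} \right)} f{\left(-3,-8 \right)} = 60 + \left(\frac{4}{7} + \frac{6}{7} \left(-2\right)\right) \sqrt{\left(-3\right)^{2} + \left(-8\right)^{2}} = 60 + \left(\frac{4}{7} - \frac{12}{7}\right) \sqrt{9 + 64} = 60 - \frac{8 \sqrt{73}}{7}$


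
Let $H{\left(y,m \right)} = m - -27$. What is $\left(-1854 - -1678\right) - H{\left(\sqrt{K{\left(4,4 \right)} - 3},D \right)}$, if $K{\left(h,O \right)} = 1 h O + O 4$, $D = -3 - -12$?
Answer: $-212$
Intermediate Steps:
$D = 9$ ($D = -3 + 12 = 9$)
$K{\left(h,O \right)} = 4 O + O h$ ($K{\left(h,O \right)} = h O + 4 O = O h + 4 O = 4 O + O h$)
$H{\left(y,m \right)} = 27 + m$ ($H{\left(y,m \right)} = m + 27 = 27 + m$)
$\left(-1854 - -1678\right) - H{\left(\sqrt{K{\left(4,4 \right)} - 3},D \right)} = \left(-1854 - -1678\right) - \left(27 + 9\right) = \left(-1854 + 1678\right) - 36 = -176 - 36 = -212$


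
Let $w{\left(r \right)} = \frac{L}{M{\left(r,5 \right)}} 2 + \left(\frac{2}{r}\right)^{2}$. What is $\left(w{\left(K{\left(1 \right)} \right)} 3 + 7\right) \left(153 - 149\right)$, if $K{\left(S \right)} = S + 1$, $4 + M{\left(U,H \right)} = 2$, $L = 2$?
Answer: $16$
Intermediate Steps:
$M{\left(U,H \right)} = -2$ ($M{\left(U,H \right)} = -4 + 2 = -2$)
$K{\left(S \right)} = 1 + S$
$w{\left(r \right)} = -2 + \frac{4}{r^{2}}$ ($w{\left(r \right)} = \frac{2}{-2} \cdot 2 + \left(\frac{2}{r}\right)^{2} = 2 \left(- \frac{1}{2}\right) 2 + \frac{4}{r^{2}} = \left(-1\right) 2 + \frac{4}{r^{2}} = -2 + \frac{4}{r^{2}}$)
$\left(w{\left(K{\left(1 \right)} \right)} 3 + 7\right) \left(153 - 149\right) = \left(\left(-2 + \frac{4}{\left(1 + 1\right)^{2}}\right) 3 + 7\right) \left(153 - 149\right) = \left(\left(-2 + \frac{4}{4}\right) 3 + 7\right) 4 = \left(\left(-2 + 4 \cdot \frac{1}{4}\right) 3 + 7\right) 4 = \left(\left(-2 + 1\right) 3 + 7\right) 4 = \left(\left(-1\right) 3 + 7\right) 4 = \left(-3 + 7\right) 4 = 4 \cdot 4 = 16$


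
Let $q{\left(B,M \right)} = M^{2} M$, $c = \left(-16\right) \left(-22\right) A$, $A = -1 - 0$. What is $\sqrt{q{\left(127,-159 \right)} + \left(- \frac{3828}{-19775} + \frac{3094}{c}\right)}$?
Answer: $\frac{i \sqrt{121728040295943697}}{174020} \approx 2004.9 i$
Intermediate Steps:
$A = -1$ ($A = -1 + 0 = -1$)
$c = -352$ ($c = \left(-16\right) \left(-22\right) \left(-1\right) = 352 \left(-1\right) = -352$)
$q{\left(B,M \right)} = M^{3}$
$\sqrt{q{\left(127,-159 \right)} + \left(- \frac{3828}{-19775} + \frac{3094}{c}\right)} = \sqrt{\left(-159\right)^{3} + \left(- \frac{3828}{-19775} + \frac{3094}{-352}\right)} = \sqrt{-4019679 + \left(\left(-3828\right) \left(- \frac{1}{19775}\right) + 3094 \left(- \frac{1}{352}\right)\right)} = \sqrt{-4019679 + \left(\frac{3828}{19775} - \frac{1547}{176}\right)} = \sqrt{-4019679 - \frac{29918197}{3480400}} = \sqrt{- \frac{13990120709797}{3480400}} = \frac{i \sqrt{121728040295943697}}{174020}$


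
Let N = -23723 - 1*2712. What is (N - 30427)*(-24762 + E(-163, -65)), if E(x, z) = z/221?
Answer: 23936570658/17 ≈ 1.4080e+9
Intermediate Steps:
N = -26435 (N = -23723 - 2712 = -26435)
E(x, z) = z/221 (E(x, z) = z*(1/221) = z/221)
(N - 30427)*(-24762 + E(-163, -65)) = (-26435 - 30427)*(-24762 + (1/221)*(-65)) = -56862*(-24762 - 5/17) = -56862*(-420959/17) = 23936570658/17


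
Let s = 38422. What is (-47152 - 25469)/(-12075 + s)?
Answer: -72621/26347 ≈ -2.7563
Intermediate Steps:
(-47152 - 25469)/(-12075 + s) = (-47152 - 25469)/(-12075 + 38422) = -72621/26347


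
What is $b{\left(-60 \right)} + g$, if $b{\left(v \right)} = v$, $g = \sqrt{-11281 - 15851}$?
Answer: $-60 + 2 i \sqrt{6783} \approx -60.0 + 164.72 i$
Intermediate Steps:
$g = 2 i \sqrt{6783}$ ($g = \sqrt{-27132} = 2 i \sqrt{6783} \approx 164.72 i$)
$b{\left(-60 \right)} + g = -60 + 2 i \sqrt{6783}$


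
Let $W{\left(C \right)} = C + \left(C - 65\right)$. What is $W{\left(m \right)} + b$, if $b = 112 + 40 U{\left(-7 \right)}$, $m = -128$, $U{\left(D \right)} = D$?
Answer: $-489$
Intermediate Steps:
$W{\left(C \right)} = -65 + 2 C$ ($W{\left(C \right)} = C + \left(C - 65\right) = C + \left(-65 + C\right) = -65 + 2 C$)
$b = -168$ ($b = 112 + 40 \left(-7\right) = 112 - 280 = -168$)
$W{\left(m \right)} + b = \left(-65 + 2 \left(-128\right)\right) - 168 = \left(-65 - 256\right) - 168 = -321 - 168 = -489$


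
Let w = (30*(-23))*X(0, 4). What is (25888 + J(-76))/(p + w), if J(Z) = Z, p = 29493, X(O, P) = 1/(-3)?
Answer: 25812/29723 ≈ 0.86842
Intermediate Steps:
X(O, P) = -⅓
w = 230 (w = (30*(-23))*(-⅓) = -690*(-⅓) = 230)
(25888 + J(-76))/(p + w) = (25888 - 76)/(29493 + 230) = 25812/29723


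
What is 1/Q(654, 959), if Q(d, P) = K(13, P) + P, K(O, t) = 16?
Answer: 1/975 ≈ 0.0010256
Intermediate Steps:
Q(d, P) = 16 + P
1/Q(654, 959) = 1/(16 + 959) = 1/975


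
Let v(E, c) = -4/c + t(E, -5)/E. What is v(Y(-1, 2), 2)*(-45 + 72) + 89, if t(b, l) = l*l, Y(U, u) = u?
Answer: 745/2 ≈ 372.50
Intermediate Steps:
t(b, l) = l**2
v(E, c) = -4/c + 25/E (v(E, c) = -4/c + (-5)**2/E = -4/c + 25/E)
v(Y(-1, 2), 2)*(-45 + 72) + 89 = (-4/2 + 25/2)*(-45 + 72) + 89 = (-4*1/2 + 25*(1/2))*27 + 89 = (-2 + 25/2)*27 + 89 = (21/2)*27 + 89 = 567/2 + 89 = 745/2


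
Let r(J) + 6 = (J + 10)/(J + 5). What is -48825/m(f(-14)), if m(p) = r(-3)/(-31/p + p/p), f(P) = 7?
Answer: -66960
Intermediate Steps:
r(J) = -6 + (10 + J)/(5 + J) (r(J) = -6 + (J + 10)/(J + 5) = -6 + (10 + J)/(5 + J))
m(p) = -5/(2*(1 - 31/p)) (m(p) = (5*(-4 - 1*(-3))/(5 - 3))/(-31/p + p/p) = (5*(-4 + 3)/2)/(-31/p + 1) = (5*(½)*(-1))/(1 - 31/p) = -5/(2*(1 - 31/p)))
-48825/m(f(-14)) = -48825/((-5*7/(-62 + 2*7))) = -48825/((-5*7/(-62 + 14))) = -48825/((-5*7/(-48))) = -48825/((-5*7*(-1/48))) = -48825/35/48 = -48825*48/35 = -66960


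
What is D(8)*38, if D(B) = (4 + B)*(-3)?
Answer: -1368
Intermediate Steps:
D(B) = -12 - 3*B
D(8)*38 = (-12 - 3*8)*38 = (-12 - 24)*38 = -36*38 = -1368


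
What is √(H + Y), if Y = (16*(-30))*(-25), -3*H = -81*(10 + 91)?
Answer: √14727 ≈ 121.35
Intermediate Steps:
H = 2727 (H = -(-27)*(10 + 91) = -(-27)*101 = -⅓*(-8181) = 2727)
Y = 12000 (Y = -480*(-25) = 12000)
√(H + Y) = √(2727 + 12000) = √14727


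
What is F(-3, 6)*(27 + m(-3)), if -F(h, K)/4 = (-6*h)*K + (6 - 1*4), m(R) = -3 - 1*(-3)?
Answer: -11880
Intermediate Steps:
m(R) = 0 (m(R) = -3 + 3 = 0)
F(h, K) = -8 + 24*K*h (F(h, K) = -4*((-6*h)*K + (6 - 1*4)) = -4*(-6*K*h + (6 - 4)) = -4*(-6*K*h + 2) = -4*(2 - 6*K*h) = -8 + 24*K*h)
F(-3, 6)*(27 + m(-3)) = (-8 + 24*6*(-3))*(27 + 0) = (-8 - 432)*27 = -440*27 = -11880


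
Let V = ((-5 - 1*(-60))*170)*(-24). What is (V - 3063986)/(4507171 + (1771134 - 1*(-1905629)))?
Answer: -1644193/4091967 ≈ -0.40181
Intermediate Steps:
V = -224400 (V = ((-5 + 60)*170)*(-24) = (55*170)*(-24) = 9350*(-24) = -224400)
(V - 3063986)/(4507171 + (1771134 - 1*(-1905629))) = (-224400 - 3063986)/(4507171 + (1771134 - 1*(-1905629))) = -3288386/(4507171 + (1771134 + 1905629)) = -3288386/(4507171 + 3676763) = -3288386/8183934 = -3288386*1/8183934 = -1644193/4091967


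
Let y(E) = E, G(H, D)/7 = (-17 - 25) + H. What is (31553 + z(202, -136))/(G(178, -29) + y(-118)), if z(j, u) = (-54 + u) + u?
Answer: 10409/278 ≈ 37.442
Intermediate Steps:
G(H, D) = -294 + 7*H (G(H, D) = 7*((-17 - 25) + H) = 7*(-42 + H) = -294 + 7*H)
z(j, u) = -54 + 2*u
(31553 + z(202, -136))/(G(178, -29) + y(-118)) = (31553 + (-54 + 2*(-136)))/((-294 + 7*178) - 118) = (31553 + (-54 - 272))/((-294 + 1246) - 118) = (31553 - 326)/(952 - 118) = 31227/834 = 31227*(1/834) = 10409/278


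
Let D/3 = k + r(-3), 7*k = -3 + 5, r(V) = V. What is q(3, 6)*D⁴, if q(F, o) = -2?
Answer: -21112002/2401 ≈ -8793.0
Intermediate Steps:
k = 2/7 (k = (-3 + 5)/7 = (⅐)*2 = 2/7 ≈ 0.28571)
D = -57/7 (D = 3*(2/7 - 3) = 3*(-19/7) = -57/7 ≈ -8.1429)
q(3, 6)*D⁴ = -2*(-57/7)⁴ = -2*10556001/2401 = -21112002/2401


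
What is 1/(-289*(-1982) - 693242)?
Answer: -1/120444 ≈ -8.3026e-6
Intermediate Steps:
1/(-289*(-1982) - 693242) = 1/(572798 - 693242) = 1/(-120444) = -1/120444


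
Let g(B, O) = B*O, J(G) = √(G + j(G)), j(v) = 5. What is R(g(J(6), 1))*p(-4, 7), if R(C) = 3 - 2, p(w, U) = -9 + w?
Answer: -13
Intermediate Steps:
J(G) = √(5 + G) (J(G) = √(G + 5) = √(5 + G))
R(C) = 1
R(g(J(6), 1))*p(-4, 7) = 1*(-9 - 4) = 1*(-13) = -13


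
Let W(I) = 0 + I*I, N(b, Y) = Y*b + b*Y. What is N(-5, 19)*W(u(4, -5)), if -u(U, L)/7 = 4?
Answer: -148960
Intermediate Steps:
N(b, Y) = 2*Y*b (N(b, Y) = Y*b + Y*b = 2*Y*b)
u(U, L) = -28 (u(U, L) = -7*4 = -28)
W(I) = I² (W(I) = 0 + I² = I²)
N(-5, 19)*W(u(4, -5)) = (2*19*(-5))*(-28)² = -190*784 = -148960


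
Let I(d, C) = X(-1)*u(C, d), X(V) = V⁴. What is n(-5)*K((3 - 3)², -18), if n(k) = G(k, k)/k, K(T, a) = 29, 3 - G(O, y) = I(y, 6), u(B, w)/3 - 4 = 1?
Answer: 348/5 ≈ 69.600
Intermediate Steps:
u(B, w) = 15 (u(B, w) = 12 + 3*1 = 12 + 3 = 15)
I(d, C) = 15 (I(d, C) = (-1)⁴*15 = 1*15 = 15)
G(O, y) = -12 (G(O, y) = 3 - 1*15 = 3 - 15 = -12)
n(k) = -12/k
n(-5)*K((3 - 3)², -18) = -12/(-5)*29 = -12*(-⅕)*29 = (12/5)*29 = 348/5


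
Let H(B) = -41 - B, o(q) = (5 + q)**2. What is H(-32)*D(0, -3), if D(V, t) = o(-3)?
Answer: -36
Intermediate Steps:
D(V, t) = 4 (D(V, t) = (5 - 3)**2 = 2**2 = 4)
H(-32)*D(0, -3) = (-41 - 1*(-32))*4 = (-41 + 32)*4 = -9*4 = -36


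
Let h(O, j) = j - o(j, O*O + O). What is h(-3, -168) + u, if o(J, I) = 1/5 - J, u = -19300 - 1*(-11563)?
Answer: -40366/5 ≈ -8073.2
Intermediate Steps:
u = -7737 (u = -19300 + 11563 = -7737)
o(J, I) = 1/5 - J
h(O, j) = -1/5 + 2*j (h(O, j) = j - (1/5 - j) = j + (-1/5 + j) = -1/5 + 2*j)
h(-3, -168) + u = (-1/5 + 2*(-168)) - 7737 = (-1/5 - 336) - 7737 = -1681/5 - 7737 = -40366/5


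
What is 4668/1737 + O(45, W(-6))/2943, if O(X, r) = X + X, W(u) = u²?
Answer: 57178/21037 ≈ 2.7180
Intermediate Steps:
O(X, r) = 2*X
4668/1737 + O(45, W(-6))/2943 = 4668/1737 + (2*45)/2943 = 4668*(1/1737) + 90*(1/2943) = 1556/579 + 10/327 = 57178/21037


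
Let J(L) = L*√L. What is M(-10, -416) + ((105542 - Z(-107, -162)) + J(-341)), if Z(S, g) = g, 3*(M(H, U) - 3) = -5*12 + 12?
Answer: 105691 - 341*I*√341 ≈ 1.0569e+5 - 6297.0*I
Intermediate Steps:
M(H, U) = -13 (M(H, U) = 3 + (-5*12 + 12)/3 = 3 + (-60 + 12)/3 = 3 + (⅓)*(-48) = 3 - 16 = -13)
J(L) = L^(3/2)
M(-10, -416) + ((105542 - Z(-107, -162)) + J(-341)) = -13 + ((105542 - 1*(-162)) + (-341)^(3/2)) = -13 + ((105542 + 162) - 341*I*√341) = -13 + (105704 - 341*I*√341) = 105691 - 341*I*√341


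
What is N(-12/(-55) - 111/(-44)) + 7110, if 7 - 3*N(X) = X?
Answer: 4693537/660 ≈ 7111.4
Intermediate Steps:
N(X) = 7/3 - X/3
N(-12/(-55) - 111/(-44)) + 7110 = (7/3 - (-12/(-55) - 111/(-44))/3) + 7110 = (7/3 - (-12*(-1/55) - 111*(-1/44))/3) + 7110 = (7/3 - (12/55 + 111/44)/3) + 7110 = (7/3 - ⅓*603/220) + 7110 = (7/3 - 201/220) + 7110 = 937/660 + 7110 = 4693537/660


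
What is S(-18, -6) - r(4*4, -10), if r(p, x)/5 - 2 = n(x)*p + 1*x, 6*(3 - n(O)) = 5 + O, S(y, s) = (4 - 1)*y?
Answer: -962/3 ≈ -320.67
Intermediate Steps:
S(y, s) = 3*y
n(O) = 13/6 - O/6 (n(O) = 3 - (5 + O)/6 = 3 + (-5/6 - O/6) = 13/6 - O/6)
r(p, x) = 10 + 5*x + 5*p*(13/6 - x/6) (r(p, x) = 10 + 5*((13/6 - x/6)*p + 1*x) = 10 + 5*(p*(13/6 - x/6) + x) = 10 + 5*(x + p*(13/6 - x/6)) = 10 + (5*x + 5*p*(13/6 - x/6)) = 10 + 5*x + 5*p*(13/6 - x/6))
S(-18, -6) - r(4*4, -10) = 3*(-18) - (10 + 5*(-10) - 5*4*4*(-13 - 10)/6) = -54 - (10 - 50 - 5/6*16*(-23)) = -54 - (10 - 50 + 920/3) = -54 - 1*800/3 = -54 - 800/3 = -962/3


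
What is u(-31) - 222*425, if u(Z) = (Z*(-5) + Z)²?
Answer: -78974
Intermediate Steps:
u(Z) = 16*Z² (u(Z) = (-5*Z + Z)² = (-4*Z)² = 16*Z²)
u(-31) - 222*425 = 16*(-31)² - 222*425 = 16*961 - 94350 = 15376 - 94350 = -78974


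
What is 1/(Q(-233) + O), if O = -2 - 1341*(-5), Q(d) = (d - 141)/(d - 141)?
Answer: 1/6704 ≈ 0.00014916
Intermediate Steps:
Q(d) = 1 (Q(d) = (-141 + d)/(-141 + d) = 1)
O = 6703 (O = -2 - 149*(-45) = -2 + 6705 = 6703)
1/(Q(-233) + O) = 1/(1 + 6703) = 1/6704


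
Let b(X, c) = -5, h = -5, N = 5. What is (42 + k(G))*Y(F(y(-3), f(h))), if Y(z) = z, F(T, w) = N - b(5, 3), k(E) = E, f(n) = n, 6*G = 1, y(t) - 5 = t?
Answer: 1265/3 ≈ 421.67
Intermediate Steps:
y(t) = 5 + t
G = ⅙ (G = (⅙)*1 = ⅙ ≈ 0.16667)
F(T, w) = 10 (F(T, w) = 5 - 1*(-5) = 5 + 5 = 10)
(42 + k(G))*Y(F(y(-3), f(h))) = (42 + ⅙)*10 = (253/6)*10 = 1265/3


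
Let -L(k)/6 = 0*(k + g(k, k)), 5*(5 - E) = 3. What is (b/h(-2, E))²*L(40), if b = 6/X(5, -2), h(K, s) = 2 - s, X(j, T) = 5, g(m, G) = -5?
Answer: 0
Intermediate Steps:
E = 22/5 (E = 5 - ⅕*3 = 5 - ⅗ = 22/5 ≈ 4.4000)
L(k) = 0 (L(k) = -0*(k - 5) = -0*(-5 + k) = -6*0 = 0)
b = 6/5 ≈ 1.2000
(b/h(-2, E))²*L(40) = (6/(5*(2 - 1*22/5)))²*0 = (6/(5*(2 - 22/5)))²*0 = (6/(5*(-12/5)))²*0 = ((6/5)*(-5/12))²*0 = (-½)²*0 = (¼)*0 = 0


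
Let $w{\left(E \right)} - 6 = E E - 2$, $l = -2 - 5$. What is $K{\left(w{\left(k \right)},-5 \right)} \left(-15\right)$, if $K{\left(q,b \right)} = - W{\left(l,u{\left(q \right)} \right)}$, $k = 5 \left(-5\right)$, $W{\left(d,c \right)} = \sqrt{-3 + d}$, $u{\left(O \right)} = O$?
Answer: $15 i \sqrt{10} \approx 47.434 i$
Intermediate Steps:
$l = -7$
$k = -25$
$w{\left(E \right)} = 4 + E^{2}$ ($w{\left(E \right)} = 6 + \left(E E - 2\right) = 6 + \left(E^{2} - 2\right) = 6 + \left(-2 + E^{2}\right) = 4 + E^{2}$)
$K{\left(q,b \right)} = - i \sqrt{10}$ ($K{\left(q,b \right)} = - \sqrt{-3 - 7} = - \sqrt{-10} = - i \sqrt{10}$)
$K{\left(w{\left(k \right)},-5 \right)} \left(-15\right) = - i \sqrt{10} \left(-15\right) = 15 i \sqrt{10}$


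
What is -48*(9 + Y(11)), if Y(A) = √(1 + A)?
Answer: -432 - 96*√3 ≈ -598.28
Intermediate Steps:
-48*(9 + Y(11)) = -48*(9 + √(1 + 11)) = -48*(9 + √12) = -48*(9 + 2*√3) = -432 - 96*√3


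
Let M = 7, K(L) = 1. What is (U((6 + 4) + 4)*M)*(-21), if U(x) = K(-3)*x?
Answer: -2058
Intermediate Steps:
U(x) = x (U(x) = 1*x = x)
(U((6 + 4) + 4)*M)*(-21) = (((6 + 4) + 4)*7)*(-21) = ((10 + 4)*7)*(-21) = (14*7)*(-21) = 98*(-21) = -2058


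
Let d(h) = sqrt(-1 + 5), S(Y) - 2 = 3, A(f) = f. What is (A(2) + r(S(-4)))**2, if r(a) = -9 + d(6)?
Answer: 25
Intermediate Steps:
S(Y) = 5 (S(Y) = 2 + 3 = 5)
d(h) = 2 (d(h) = sqrt(4) = 2)
r(a) = -7 (r(a) = -9 + 2 = -7)
(A(2) + r(S(-4)))**2 = (2 - 7)**2 = (-5)**2 = 25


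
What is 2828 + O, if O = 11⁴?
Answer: 17469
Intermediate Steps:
O = 14641
2828 + O = 2828 + 14641 = 17469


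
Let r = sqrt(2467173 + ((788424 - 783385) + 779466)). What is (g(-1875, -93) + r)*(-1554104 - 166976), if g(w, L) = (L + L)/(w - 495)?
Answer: -10670696/79 - 1721080*sqrt(3251678) ≈ -3.1037e+9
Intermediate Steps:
g(w, L) = 2*L/(-495 + w) (g(w, L) = (2*L)/(-495 + w) = 2*L/(-495 + w))
r = sqrt(3251678) (r = sqrt(2467173 + (5039 + 779466)) = sqrt(2467173 + 784505) = sqrt(3251678) ≈ 1803.2)
(g(-1875, -93) + r)*(-1554104 - 166976) = (2*(-93)/(-495 - 1875) + sqrt(3251678))*(-1554104 - 166976) = (2*(-93)/(-2370) + sqrt(3251678))*(-1721080) = (2*(-93)*(-1/2370) + sqrt(3251678))*(-1721080) = (31/395 + sqrt(3251678))*(-1721080) = -10670696/79 - 1721080*sqrt(3251678)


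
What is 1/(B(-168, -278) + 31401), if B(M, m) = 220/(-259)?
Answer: 259/8132639 ≈ 3.1847e-5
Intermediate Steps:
B(M, m) = -220/259 (B(M, m) = 220*(-1/259) = -220/259)
1/(B(-168, -278) + 31401) = 1/(-220/259 + 31401) = 1/(8132639/259) = 259/8132639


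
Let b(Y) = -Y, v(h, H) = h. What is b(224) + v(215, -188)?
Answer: -9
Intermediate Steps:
b(224) + v(215, -188) = -1*224 + 215 = -224 + 215 = -9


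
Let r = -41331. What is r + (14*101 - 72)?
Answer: -39989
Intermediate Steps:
r + (14*101 - 72) = -41331 + (14*101 - 72) = -41331 + (1414 - 72) = -41331 + 1342 = -39989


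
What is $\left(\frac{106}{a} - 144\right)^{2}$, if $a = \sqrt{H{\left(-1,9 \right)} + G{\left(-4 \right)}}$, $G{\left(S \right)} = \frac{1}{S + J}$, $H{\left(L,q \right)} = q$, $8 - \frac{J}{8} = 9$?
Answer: $\frac{2353584}{107} - \frac{61056 \sqrt{321}}{107} \approx 11773.0$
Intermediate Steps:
$J = -8$ ($J = 64 - 72 = -8$)
$G{\left(S \right)} = \frac{1}{-8 + S}$ ($G{\left(S \right)} = \frac{1}{S - 8} = \frac{1}{-8 + S}$)
$a = \frac{\sqrt{321}}{6}$ ($a = \sqrt{9 + \frac{1}{-8 - 4}} = \sqrt{9 + \frac{1}{-12}} = \sqrt{9 - \frac{1}{12}} = \sqrt{\frac{107}{12}} = \frac{\sqrt{321}}{6} \approx 2.9861$)
$\left(\frac{106}{a} - 144\right)^{2} = \left(\frac{106}{\frac{1}{6} \sqrt{321}} - 144\right)^{2} = \left(106 \frac{2 \sqrt{321}}{107} - 144\right)^{2} = \left(\frac{212 \sqrt{321}}{107} - 144\right)^{2} = \left(-144 + \frac{212 \sqrt{321}}{107}\right)^{2}$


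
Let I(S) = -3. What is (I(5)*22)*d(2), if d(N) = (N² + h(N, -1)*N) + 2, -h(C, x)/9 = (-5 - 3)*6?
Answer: -57420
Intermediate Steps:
h(C, x) = 432 (h(C, x) = -9*(-5 - 3)*6 = -(-72)*6 = -9*(-48) = 432)
d(N) = 2 + N² + 432*N (d(N) = (N² + 432*N) + 2 = 2 + N² + 432*N)
(I(5)*22)*d(2) = (-3*22)*(2 + 2² + 432*2) = -66*(2 + 4 + 864) = -66*870 = -57420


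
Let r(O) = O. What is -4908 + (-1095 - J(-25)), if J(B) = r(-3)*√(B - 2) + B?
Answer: -5978 + 9*I*√3 ≈ -5978.0 + 15.588*I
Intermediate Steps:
J(B) = B - 3*√(-2 + B) (J(B) = -3*√(B - 2) + B = -3*√(-2 + B) + B = B - 3*√(-2 + B))
-4908 + (-1095 - J(-25)) = -4908 + (-1095 - (-25 - 3*√(-2 - 25))) = -4908 + (-1095 - (-25 - 9*I*√3)) = -4908 + (-1095 + (25 + 9*I*√3)) = -4908 + (-1070 + 9*I*√3) = -5978 + 9*I*√3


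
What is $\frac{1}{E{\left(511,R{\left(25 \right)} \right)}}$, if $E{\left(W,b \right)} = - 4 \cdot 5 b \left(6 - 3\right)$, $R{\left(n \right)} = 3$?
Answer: $- \frac{1}{180} \approx -0.0055556$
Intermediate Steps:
$E{\left(W,b \right)} = - 60 b$ ($E{\left(W,b \right)} = - 4 \cdot 5 b \left(6 - 3\right) = - 4 \cdot 5 b 3 = - 4 \cdot 15 b = - 60 b$)
$\frac{1}{E{\left(511,R{\left(25 \right)} \right)}} = \frac{1}{\left(-60\right) 3} = \frac{1}{-180} = - \frac{1}{180}$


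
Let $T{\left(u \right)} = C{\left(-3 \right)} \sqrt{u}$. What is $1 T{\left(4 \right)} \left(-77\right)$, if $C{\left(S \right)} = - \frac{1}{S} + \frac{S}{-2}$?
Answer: $- \frac{847}{3} \approx -282.33$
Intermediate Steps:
$C{\left(S \right)} = - \frac{1}{S} - \frac{S}{2}$ ($C{\left(S \right)} = - \frac{1}{S} + S \left(- \frac{1}{2}\right) = - \frac{1}{S} - \frac{S}{2}$)
$T{\left(u \right)} = \frac{11 \sqrt{u}}{6}$ ($T{\left(u \right)} = \left(- \frac{1}{-3} - - \frac{3}{2}\right) \sqrt{u} = \left(\left(-1\right) \left(- \frac{1}{3}\right) + \frac{3}{2}\right) \sqrt{u} = \left(\frac{1}{3} + \frac{3}{2}\right) \sqrt{u} = \frac{11 \sqrt{u}}{6}$)
$1 T{\left(4 \right)} \left(-77\right) = 1 \frac{11 \sqrt{4}}{6} \left(-77\right) = 1 \cdot \frac{11}{6} \cdot 2 \left(-77\right) = 1 \cdot \frac{11}{3} \left(-77\right) = \frac{11}{3} \left(-77\right) = - \frac{847}{3}$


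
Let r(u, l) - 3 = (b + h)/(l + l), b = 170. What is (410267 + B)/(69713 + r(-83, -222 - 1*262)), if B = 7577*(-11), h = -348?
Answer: 158229280/33742633 ≈ 4.6893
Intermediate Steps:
B = -83347
r(u, l) = 3 - 89/l (r(u, l) = 3 + (170 - 348)/(l + l) = 3 - 178*1/(2*l) = 3 - 89/l)
(410267 + B)/(69713 + r(-83, -222 - 1*262)) = (410267 - 83347)/(69713 + (3 - 89/(-222 - 1*262))) = 326920/(69713 + (3 - 89/(-222 - 262))) = 326920/(69713 + (3 - 89/(-484))) = 326920/(69713 + (3 - 89*(-1/484))) = 326920/(69713 + (3 + 89/484)) = 326920/(69713 + 1541/484) = 326920/(33742633/484) = 326920*(484/33742633) = 158229280/33742633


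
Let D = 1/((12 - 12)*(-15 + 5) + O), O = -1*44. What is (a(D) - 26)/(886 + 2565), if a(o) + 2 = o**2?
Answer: -54207/6681136 ≈ -0.0081134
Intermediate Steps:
O = -44
D = -1/44 (D = 1/((12 - 12)*(-15 + 5) - 44) = 1/(0*(-10) - 44) = 1/(0 - 44) = 1/(-44) = -1/44 ≈ -0.022727)
a(o) = -2 + o**2
(a(D) - 26)/(886 + 2565) = ((-2 + (-1/44)**2) - 26)/(886 + 2565) = ((-2 + 1/1936) - 26)/3451 = (-3871/1936 - 26)*(1/3451) = -54207/1936*1/3451 = -54207/6681136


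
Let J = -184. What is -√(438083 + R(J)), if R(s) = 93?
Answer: -4*√27386 ≈ -661.95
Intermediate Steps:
-√(438083 + R(J)) = -√(438083 + 93) = -√438176 = -4*√27386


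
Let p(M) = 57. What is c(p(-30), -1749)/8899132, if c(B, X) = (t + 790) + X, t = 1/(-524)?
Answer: -502517/4663145168 ≈ -0.00010776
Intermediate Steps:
t = -1/524 ≈ -0.0019084
c(B, X) = 413959/524 + X (c(B, X) = (-1/524 + 790) + X = 413959/524 + X)
c(p(-30), -1749)/8899132 = (413959/524 - 1749)/8899132 = -502517/524*1/8899132 = -502517/4663145168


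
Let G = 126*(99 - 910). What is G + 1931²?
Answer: 3626575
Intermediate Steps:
G = -102186 (G = 126*(-811) = -102186)
G + 1931² = -102186 + 1931² = -102186 + 3728761 = 3626575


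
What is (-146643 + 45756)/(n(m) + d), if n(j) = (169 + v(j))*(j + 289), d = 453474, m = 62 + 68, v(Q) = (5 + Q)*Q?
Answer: -100887/7877735 ≈ -0.012807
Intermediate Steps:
v(Q) = Q*(5 + Q)
m = 130
n(j) = (169 + j*(5 + j))*(289 + j) (n(j) = (169 + j*(5 + j))*(j + 289) = (169 + j*(5 + j))*(289 + j))
(-146643 + 45756)/(n(m) + d) = (-146643 + 45756)/((48841 + 130**3 + 294*130**2 + 1614*130) + 453474) = -100887/((48841 + 2197000 + 294*16900 + 209820) + 453474) = -100887/((48841 + 2197000 + 4968600 + 209820) + 453474) = -100887/(7424261 + 453474) = -100887/7877735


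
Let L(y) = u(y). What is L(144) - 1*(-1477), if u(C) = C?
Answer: 1621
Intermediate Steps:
L(y) = y
L(144) - 1*(-1477) = 144 - 1*(-1477) = 144 + 1477 = 1621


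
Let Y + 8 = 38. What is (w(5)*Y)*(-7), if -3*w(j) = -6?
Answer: -420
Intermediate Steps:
Y = 30 (Y = -8 + 38 = 30)
w(j) = 2 (w(j) = -⅓*(-6) = 2)
(w(5)*Y)*(-7) = (2*30)*(-7) = 60*(-7) = -420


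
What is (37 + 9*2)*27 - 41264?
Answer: -39779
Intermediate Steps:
(37 + 9*2)*27 - 41264 = (37 + 18)*27 - 41264 = 55*27 - 41264 = 1485 - 41264 = -39779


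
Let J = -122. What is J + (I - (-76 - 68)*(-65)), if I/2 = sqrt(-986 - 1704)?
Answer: -9482 + 2*I*sqrt(2690) ≈ -9482.0 + 103.73*I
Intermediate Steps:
I = 2*I*sqrt(2690) (I = 2*sqrt(-986 - 1704) = 2*sqrt(-2690) = 2*(I*sqrt(2690)) = 2*I*sqrt(2690) ≈ 103.73*I)
J + (I - (-76 - 68)*(-65)) = -122 + (2*I*sqrt(2690) - (-76 - 68)*(-65)) = -122 + (2*I*sqrt(2690) - (-144)*(-65)) = -122 + (2*I*sqrt(2690) - 1*9360) = -122 + (2*I*sqrt(2690) - 9360) = -122 + (-9360 + 2*I*sqrt(2690)) = -9482 + 2*I*sqrt(2690)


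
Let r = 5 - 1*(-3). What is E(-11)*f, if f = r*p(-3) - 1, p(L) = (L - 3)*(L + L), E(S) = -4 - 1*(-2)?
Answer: -574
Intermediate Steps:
E(S) = -2 (E(S) = -4 + 2 = -2)
p(L) = 2*L*(-3 + L) (p(L) = (-3 + L)*(2*L) = 2*L*(-3 + L))
r = 8 (r = 5 + 3 = 8)
f = 287 (f = 8*(2*(-3)*(-3 - 3)) - 1 = 8*(2*(-3)*(-6)) - 1 = 8*36 - 1 = 288 - 1 = 287)
E(-11)*f = -2*287 = -574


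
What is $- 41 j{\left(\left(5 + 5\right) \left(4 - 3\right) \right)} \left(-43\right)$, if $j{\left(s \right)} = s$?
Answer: $17630$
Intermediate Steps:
$- 41 j{\left(\left(5 + 5\right) \left(4 - 3\right) \right)} \left(-43\right) = - 41 \left(5 + 5\right) \left(4 - 3\right) \left(-43\right) = - 41 \cdot 10 \cdot 1 \left(-43\right) = \left(-41\right) 10 \left(-43\right) = \left(-410\right) \left(-43\right) = 17630$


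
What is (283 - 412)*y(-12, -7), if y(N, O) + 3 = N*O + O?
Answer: -9546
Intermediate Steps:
y(N, O) = -3 + O + N*O (y(N, O) = -3 + (N*O + O) = -3 + (O + N*O) = -3 + O + N*O)
(283 - 412)*y(-12, -7) = (283 - 412)*(-3 - 7 - 12*(-7)) = -129*(-3 - 7 + 84) = -129*74 = -9546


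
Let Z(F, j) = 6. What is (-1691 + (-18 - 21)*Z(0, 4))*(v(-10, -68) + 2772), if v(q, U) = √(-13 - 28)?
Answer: -5336100 - 1925*I*√41 ≈ -5.3361e+6 - 12326.0*I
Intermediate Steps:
v(q, U) = I*√41 (v(q, U) = √(-41) = I*√41)
(-1691 + (-18 - 21)*Z(0, 4))*(v(-10, -68) + 2772) = (-1691 + (-18 - 21)*6)*(I*√41 + 2772) = (-1691 - 39*6)*(2772 + I*√41) = (-1691 - 234)*(2772 + I*√41) = -1925*(2772 + I*√41) = -5336100 - 1925*I*√41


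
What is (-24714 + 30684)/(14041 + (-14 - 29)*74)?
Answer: 5970/10859 ≈ 0.54977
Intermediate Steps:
(-24714 + 30684)/(14041 + (-14 - 29)*74) = 5970/(14041 - 43*74) = 5970/(14041 - 3182) = 5970/10859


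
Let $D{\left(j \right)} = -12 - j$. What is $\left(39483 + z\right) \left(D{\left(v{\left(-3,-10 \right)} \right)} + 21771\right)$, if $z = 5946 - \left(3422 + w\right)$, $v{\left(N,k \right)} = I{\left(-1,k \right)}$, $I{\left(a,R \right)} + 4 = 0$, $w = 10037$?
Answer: $695763110$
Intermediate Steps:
$I{\left(a,R \right)} = -4$ ($I{\left(a,R \right)} = -4 + 0 = -4$)
$v{\left(N,k \right)} = -4$
$z = -7513$ ($z = 5946 - 13459 = -7513$)
$\left(39483 + z\right) \left(D{\left(v{\left(-3,-10 \right)} \right)} + 21771\right) = \left(39483 - 7513\right) \left(\left(-12 - -4\right) + 21771\right) = 31970 \left(\left(-12 + 4\right) + 21771\right) = 31970 \left(-8 + 21771\right) = 31970 \cdot 21763 = 695763110$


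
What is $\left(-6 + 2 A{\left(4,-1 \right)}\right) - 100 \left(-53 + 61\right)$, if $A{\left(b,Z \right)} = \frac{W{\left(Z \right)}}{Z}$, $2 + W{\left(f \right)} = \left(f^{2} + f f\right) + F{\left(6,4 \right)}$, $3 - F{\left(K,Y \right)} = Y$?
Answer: $-804$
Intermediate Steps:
$F{\left(K,Y \right)} = 3 - Y$
$W{\left(f \right)} = -3 + 2 f^{2}$ ($W{\left(f \right)} = -2 + \left(\left(f^{2} + f f\right) + \left(3 - 4\right)\right) = -2 + \left(\left(f^{2} + f^{2}\right) + \left(3 - 4\right)\right) = -2 + \left(2 f^{2} - 1\right) = -2 + \left(-1 + 2 f^{2}\right) = -3 + 2 f^{2}$)
$A{\left(b,Z \right)} = \frac{-3 + 2 Z^{2}}{Z}$
$\left(-6 + 2 A{\left(4,-1 \right)}\right) - 100 \left(-53 + 61\right) = \left(-6 + 2 \left(- \frac{3}{-1} + 2 \left(-1\right)\right)\right) - 100 \left(-53 + 61\right) = \left(-6 + 2 \left(\left(-3\right) \left(-1\right) - 2\right)\right) - 800 = \left(-6 + 2 \left(3 - 2\right)\right) - 800 = \left(-6 + 2 \cdot 1\right) - 800 = \left(-6 + 2\right) - 800 = -4 - 800 = -804$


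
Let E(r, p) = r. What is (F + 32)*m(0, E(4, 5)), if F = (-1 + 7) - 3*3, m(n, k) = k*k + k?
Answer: 580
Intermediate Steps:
m(n, k) = k + k² (m(n, k) = k² + k = k + k²)
F = -3 (F = 6 - 9 = -3)
(F + 32)*m(0, E(4, 5)) = (-3 + 32)*(4*(1 + 4)) = 29*(4*5) = 29*20 = 580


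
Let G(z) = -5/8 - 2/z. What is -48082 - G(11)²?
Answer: -372352049/7744 ≈ -48083.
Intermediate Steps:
G(z) = -5/8 - 2/z (G(z) = -5*⅛ - 2/z = -5/8 - 2/z)
-48082 - G(11)² = -48082 - (-5/8 - 2/11)² = -48082 - (-71/88)² = -48082 - 1*5041/7744 = -48082 - 5041/7744 = -372352049/7744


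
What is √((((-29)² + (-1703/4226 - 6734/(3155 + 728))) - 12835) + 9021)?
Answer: I*√801125887821007386/16409558 ≈ 54.545*I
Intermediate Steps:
√((((-29)² + (-1703/4226 - 6734/(3155 + 728))) - 12835) + 9021) = √(((841 + (-1703*1/4226 - 6734/3883)) - 12835) + 9021) = √(((841 + (-1703/4226 - 6734*1/3883)) - 12835) + 9021) = √(((841 + (-1703/4226 - 6734/3883)) - 12835) + 9021) = √(((841 - 35070633/16409558) - 12835) + 9021) = √((13765367645/16409558 - 12835) + 9021) = √(-196851309285/16409558 + 9021) = √(-48820686567/16409558) = I*√801125887821007386/16409558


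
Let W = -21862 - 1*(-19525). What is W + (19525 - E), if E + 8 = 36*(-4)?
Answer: 17340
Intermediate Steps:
E = -152 (E = -8 + 36*(-4) = -8 - 144 = -152)
W = -2337 (W = -21862 + 19525 = -2337)
W + (19525 - E) = -2337 + (19525 - 1*(-152)) = -2337 + (19525 + 152) = -2337 + 19677 = 17340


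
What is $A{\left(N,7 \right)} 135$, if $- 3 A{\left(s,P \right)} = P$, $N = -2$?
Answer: $-315$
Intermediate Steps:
$A{\left(s,P \right)} = - \frac{P}{3}$
$A{\left(N,7 \right)} 135 = \left(- \frac{1}{3}\right) 7 \cdot 135 = \left(- \frac{7}{3}\right) 135 = -315$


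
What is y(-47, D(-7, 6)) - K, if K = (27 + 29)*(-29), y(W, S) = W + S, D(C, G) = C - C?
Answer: 1577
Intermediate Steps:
D(C, G) = 0
y(W, S) = S + W
K = -1624 (K = 56*(-29) = -1624)
y(-47, D(-7, 6)) - K = (0 - 47) - 1*(-1624) = -47 + 1624 = 1577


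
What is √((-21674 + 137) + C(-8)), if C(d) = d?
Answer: I*√21545 ≈ 146.78*I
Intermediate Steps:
√((-21674 + 137) + C(-8)) = √((-21674 + 137) - 8) = √(-21537 - 8) = √(-21545) = I*√21545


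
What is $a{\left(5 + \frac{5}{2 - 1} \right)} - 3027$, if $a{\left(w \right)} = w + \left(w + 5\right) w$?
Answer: $-2867$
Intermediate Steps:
$a{\left(w \right)} = w + w \left(5 + w\right)$ ($a{\left(w \right)} = w + \left(5 + w\right) w = w + w \left(5 + w\right)$)
$a{\left(5 + \frac{5}{2 - 1} \right)} - 3027 = \left(5 + \frac{5}{2 - 1}\right) \left(6 + \left(5 + \frac{5}{2 - 1}\right)\right) - 3027 = \left(5 + \frac{5}{1}\right) \left(6 + \left(5 + \frac{5}{1}\right)\right) - 3027 = \left(5 + 5 \cdot 1\right) \left(6 + \left(5 + 5 \cdot 1\right)\right) - 3027 = \left(5 + 5\right) \left(6 + \left(5 + 5\right)\right) - 3027 = 10 \left(6 + 10\right) - 3027 = 10 \cdot 16 - 3027 = 160 - 3027 = -2867$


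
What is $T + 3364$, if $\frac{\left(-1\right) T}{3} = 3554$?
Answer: $-7298$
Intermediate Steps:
$T = -10662$ ($T = \left(-3\right) 3554 = -10662$)
$T + 3364 = -10662 + 3364 = -7298$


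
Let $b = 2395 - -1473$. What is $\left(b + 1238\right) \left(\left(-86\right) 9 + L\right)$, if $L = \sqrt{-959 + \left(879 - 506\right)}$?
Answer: $-3952044 + 5106 i \sqrt{586} \approx -3.952 \cdot 10^{6} + 1.236 \cdot 10^{5} i$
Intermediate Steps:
$L = i \sqrt{586}$ ($L = \sqrt{-959 + \left(879 - 506\right)} = \sqrt{-959 + 373} = \sqrt{-586} = i \sqrt{586} \approx 24.207 i$)
$b = 3868$ ($b = 2395 + 1473 = 3868$)
$\left(b + 1238\right) \left(\left(-86\right) 9 + L\right) = \left(3868 + 1238\right) \left(\left(-86\right) 9 + i \sqrt{586}\right) = 5106 \left(-774 + i \sqrt{586}\right) = -3952044 + 5106 i \sqrt{586}$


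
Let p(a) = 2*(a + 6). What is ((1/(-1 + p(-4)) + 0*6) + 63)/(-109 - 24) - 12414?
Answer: -260704/21 ≈ -12414.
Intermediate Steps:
p(a) = 12 + 2*a (p(a) = 2*(6 + a) = 12 + 2*a)
((1/(-1 + p(-4)) + 0*6) + 63)/(-109 - 24) - 12414 = ((1/(-1 + (12 + 2*(-4))) + 0*6) + 63)/(-109 - 24) - 12414 = ((1/(-1 + (12 - 8)) + 0) + 63)/(-133) - 12414 = ((1/(-1 + 4) + 0) + 63)*(-1/133) - 12414 = ((1/3 + 0) + 63)*(-1/133) - 12414 = (1/3 + 63)*(-1/133) - 12414 = (190/3)*(-1/133) - 12414 = -10/21 - 12414 = -260704/21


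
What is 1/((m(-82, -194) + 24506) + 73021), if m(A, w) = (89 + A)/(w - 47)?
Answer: 241/23504000 ≈ 1.0254e-5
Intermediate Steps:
m(A, w) = (89 + A)/(-47 + w)
1/((m(-82, -194) + 24506) + 73021) = 1/(((89 - 82)/(-47 - 194) + 24506) + 73021) = 1/((7/(-241) + 24506) + 73021) = 1/((-1/241*7 + 24506) + 73021) = 1/((-7/241 + 24506) + 73021) = 1/(5905939/241 + 73021) = 1/(23504000/241) = 241/23504000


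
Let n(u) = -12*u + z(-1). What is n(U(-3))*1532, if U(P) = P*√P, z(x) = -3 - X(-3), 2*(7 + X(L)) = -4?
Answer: 9192 + 55152*I*√3 ≈ 9192.0 + 95526.0*I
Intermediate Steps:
X(L) = -9 (X(L) = -7 + (½)*(-4) = -7 - 2 = -9)
z(x) = 6 (z(x) = -3 - 1*(-9) = -3 + 9 = 6)
U(P) = P^(3/2)
n(u) = 6 - 12*u (n(u) = -12*u + 6 = 6 - 12*u)
n(U(-3))*1532 = (6 - (-36)*I*√3)*1532 = (6 + 36*I*√3)*1532 = 9192 + 55152*I*√3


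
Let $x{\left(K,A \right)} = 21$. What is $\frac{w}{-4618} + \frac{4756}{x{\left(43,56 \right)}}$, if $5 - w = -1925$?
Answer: $\frac{10961339}{48489} \approx 226.06$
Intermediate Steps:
$w = 1930$ ($w = 5 - -1925 = 5 + 1925 = 1930$)
$\frac{w}{-4618} + \frac{4756}{x{\left(43,56 \right)}} = \frac{1930}{-4618} + \frac{4756}{21} = 1930 \left(- \frac{1}{4618}\right) + 4756 \cdot \frac{1}{21} = - \frac{965}{2309} + \frac{4756}{21} = \frac{10961339}{48489}$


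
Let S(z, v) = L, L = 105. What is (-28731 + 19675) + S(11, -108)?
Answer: -8951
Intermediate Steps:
S(z, v) = 105
(-28731 + 19675) + S(11, -108) = (-28731 + 19675) + 105 = -9056 + 105 = -8951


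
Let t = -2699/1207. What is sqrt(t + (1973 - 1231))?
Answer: sqrt(1077724265)/1207 ≈ 27.199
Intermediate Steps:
t = -2699/1207 (t = -2699*1/1207 = -2699/1207 ≈ -2.2361)
sqrt(t + (1973 - 1231)) = sqrt(-2699/1207 + (1973 - 1231)) = sqrt(-2699/1207 + 742) = sqrt(892895/1207) = sqrt(1077724265)/1207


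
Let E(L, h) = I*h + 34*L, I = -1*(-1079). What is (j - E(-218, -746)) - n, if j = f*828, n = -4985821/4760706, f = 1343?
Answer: 9161269576921/4760706 ≈ 1.9244e+6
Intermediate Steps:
I = 1079
E(L, h) = 34*L + 1079*h (E(L, h) = 1079*h + 34*L = 34*L + 1079*h)
n = -4985821/4760706 (n = -4985821*1/4760706 = -4985821/4760706 ≈ -1.0473)
j = 1112004 (j = 1343*828 = 1112004)
(j - E(-218, -746)) - n = (1112004 - (34*(-218) + 1079*(-746))) - 1*(-4985821/4760706) = (1112004 - (-7412 - 804934)) + 4985821/4760706 = (1112004 - 1*(-812346)) + 4985821/4760706 = (1112004 + 812346) + 4985821/4760706 = 1924350 + 4985821/4760706 = 9161269576921/4760706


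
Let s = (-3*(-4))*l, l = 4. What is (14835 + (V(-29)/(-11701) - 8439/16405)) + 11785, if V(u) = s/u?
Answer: 148182484751909/5566692245 ≈ 26620.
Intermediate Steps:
s = 48 (s = -3*(-4)*4 = 12*4 = 48)
V(u) = 48/u
(14835 + (V(-29)/(-11701) - 8439/16405)) + 11785 = (14835 + ((48/(-29))/(-11701) - 8439/16405)) + 11785 = (14835 + ((48*(-1/29))*(-1/11701) - 8439*1/16405)) + 11785 = (14835 + (-48/29*(-1/11701) - 8439/16405)) + 11785 = (14835 + (48/339329 - 8439/16405)) + 11785 = (14835 - 2862809991/5566692245) + 11785 = 82579016644584/5566692245 + 11785 = 148182484751909/5566692245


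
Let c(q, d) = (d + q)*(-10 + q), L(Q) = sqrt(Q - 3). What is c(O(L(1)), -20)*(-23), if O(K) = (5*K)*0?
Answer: -4600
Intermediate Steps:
L(Q) = sqrt(-3 + Q)
O(K) = 0
c(q, d) = (-10 + q)*(d + q)
c(O(L(1)), -20)*(-23) = (0**2 - 10*(-20) - 10*0 - 20*0)*(-23) = (0 + 200 + 0 + 0)*(-23) = 200*(-23) = -4600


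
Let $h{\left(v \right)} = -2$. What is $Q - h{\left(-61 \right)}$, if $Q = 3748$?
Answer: $3750$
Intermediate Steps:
$Q - h{\left(-61 \right)} = 3748 - -2 = 3748 + 2 = 3750$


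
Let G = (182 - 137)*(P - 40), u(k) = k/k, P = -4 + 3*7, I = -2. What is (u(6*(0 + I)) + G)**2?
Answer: 1069156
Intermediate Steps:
P = 17 (P = -4 + 21 = 17)
u(k) = 1
G = -1035 (G = (182 - 137)*(17 - 40) = 45*(-23) = -1035)
(u(6*(0 + I)) + G)**2 = (1 - 1035)**2 = (-1034)**2 = 1069156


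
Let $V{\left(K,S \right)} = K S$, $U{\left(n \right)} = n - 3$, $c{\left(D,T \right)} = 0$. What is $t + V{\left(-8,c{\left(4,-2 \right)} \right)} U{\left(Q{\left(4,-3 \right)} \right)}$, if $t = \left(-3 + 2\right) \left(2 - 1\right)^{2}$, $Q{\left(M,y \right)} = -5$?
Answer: $-1$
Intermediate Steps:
$U{\left(n \right)} = -3 + n$ ($U{\left(n \right)} = n - 3 = -3 + n$)
$t = -1$ ($t = - 1^{2} = \left(-1\right) 1 = -1$)
$t + V{\left(-8,c{\left(4,-2 \right)} \right)} U{\left(Q{\left(4,-3 \right)} \right)} = -1 + \left(-8\right) 0 \left(-3 - 5\right) = -1 + 0 \left(-8\right) = -1 + 0 = -1$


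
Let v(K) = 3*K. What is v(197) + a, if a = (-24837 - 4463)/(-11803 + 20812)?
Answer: 5295019/9009 ≈ 587.75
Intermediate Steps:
a = -29300/9009 ≈ -3.2523
v(197) + a = 3*197 - 29300/9009 = 591 - 29300/9009 = 5295019/9009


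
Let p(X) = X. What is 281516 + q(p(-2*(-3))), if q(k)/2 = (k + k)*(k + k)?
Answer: 281804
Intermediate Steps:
q(k) = 8*k² (q(k) = 2*((k + k)*(k + k)) = 2*((2*k)*(2*k)) = 2*(4*k²) = 8*k²)
281516 + q(p(-2*(-3))) = 281516 + 8*(-2*(-3))² = 281516 + 8*6² = 281516 + 8*36 = 281516 + 288 = 281804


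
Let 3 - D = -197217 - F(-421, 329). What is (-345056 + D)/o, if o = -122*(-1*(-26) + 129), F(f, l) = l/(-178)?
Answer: 26315137/3365980 ≈ 7.8180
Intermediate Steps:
F(f, l) = -l/178 (F(f, l) = l*(-1/178) = -l/178)
D = 35104831/178 (D = 3 - (-197217 - (-1)*329/178) = 3 - (-197217 - 1*(-329/178)) = 3 - (-197217 + 329/178) = 3 - 1*(-35104297/178) = 3 + 35104297/178 = 35104831/178 ≈ 1.9722e+5)
o = -18910 (o = -122*(26 + 129) = -122*155 = -18910)
(-345056 + D)/o = (-345056 + 35104831/178)/(-18910) = -26315137/178*(-1/18910) = 26315137/3365980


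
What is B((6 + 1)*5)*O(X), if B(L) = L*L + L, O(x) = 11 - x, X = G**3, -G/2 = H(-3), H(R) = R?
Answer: -258300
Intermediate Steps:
G = 6 (G = -2*(-3) = 6)
X = 216 (X = 6**3 = 216)
B(L) = L + L**2 (B(L) = L**2 + L = L + L**2)
B((6 + 1)*5)*O(X) = (((6 + 1)*5)*(1 + (6 + 1)*5))*(11 - 1*216) = ((7*5)*(1 + 7*5))*(11 - 216) = (35*(1 + 35))*(-205) = (35*36)*(-205) = 1260*(-205) = -258300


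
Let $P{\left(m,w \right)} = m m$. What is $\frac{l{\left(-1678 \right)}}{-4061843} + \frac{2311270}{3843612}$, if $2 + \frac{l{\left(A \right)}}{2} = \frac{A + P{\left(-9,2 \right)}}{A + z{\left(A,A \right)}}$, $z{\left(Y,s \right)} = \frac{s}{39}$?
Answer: $\frac{78765522298115071}{130985925889125240} \approx 0.60133$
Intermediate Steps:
$z{\left(Y,s \right)} = \frac{s}{39}$ ($z{\left(Y,s \right)} = s \frac{1}{39} = \frac{s}{39}$)
$P{\left(m,w \right)} = m^{2}$
$l{\left(A \right)} = -4 + \frac{39 \left(81 + A\right)}{20 A}$ ($l{\left(A \right)} = -4 + 2 \frac{A + \left(-9\right)^{2}}{A + \frac{A}{39}} = -4 + 2 \frac{A + 81}{\frac{40}{39} A} = -4 + 2 \left(81 + A\right) \frac{39}{40 A} = -4 + 2 \frac{39 \left(81 + A\right)}{40 A} = -4 + \frac{39 \left(81 + A\right)}{20 A}$)
$\frac{l{\left(-1678 \right)}}{-4061843} + \frac{2311270}{3843612} = \frac{\frac{1}{20} \frac{1}{-1678} \left(3159 - -68798\right)}{-4061843} + \frac{2311270}{3843612} = \frac{1}{20} \left(- \frac{1}{1678}\right) \left(3159 + 68798\right) \left(- \frac{1}{4061843}\right) + 2311270 \cdot \frac{1}{3843612} = \frac{1}{20} \left(- \frac{1}{1678}\right) 71957 \left(- \frac{1}{4061843}\right) + \frac{1155635}{1921806} = \left(- \frac{71957}{33560}\right) \left(- \frac{1}{4061843}\right) + \frac{1155635}{1921806} = \frac{71957}{136315451080} + \frac{1155635}{1921806} = \frac{78765522298115071}{130985925889125240}$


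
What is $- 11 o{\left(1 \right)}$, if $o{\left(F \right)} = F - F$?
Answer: $0$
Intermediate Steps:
$o{\left(F \right)} = 0$
$- 11 o{\left(1 \right)} = \left(-11\right) 0 = 0$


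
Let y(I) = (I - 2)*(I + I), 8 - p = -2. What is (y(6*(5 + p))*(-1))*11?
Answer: -174240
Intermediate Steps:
p = 10 (p = 8 - 1*(-2) = 8 + 2 = 10)
y(I) = 2*I*(-2 + I) (y(I) = (-2 + I)*(2*I) = 2*I*(-2 + I))
(y(6*(5 + p))*(-1))*11 = ((2*(6*(5 + 10))*(-2 + 6*(5 + 10)))*(-1))*11 = ((2*(6*15)*(-2 + 6*15))*(-1))*11 = ((2*90*(-2 + 90))*(-1))*11 = ((2*90*88)*(-1))*11 = (15840*(-1))*11 = -15840*11 = -174240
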